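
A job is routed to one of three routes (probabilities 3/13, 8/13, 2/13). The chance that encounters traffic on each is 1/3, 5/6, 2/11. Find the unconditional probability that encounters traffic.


P(A) = P(A|B1)P(B1) + P(A|B2)P(B2) + P(A|B3)P(B3)
= 1/3*3/13 + 5/6*8/13 + 2/11*2/13
= 1/13 + 20/39 + 4/143 = 265/429

265/429


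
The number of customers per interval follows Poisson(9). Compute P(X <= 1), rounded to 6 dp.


P(X<=1) = e^(-9)*9^0/0! + e^(-9)*9^1/1!
≈ 0.0001234098 + 0.0011106882
= 0.0012340980
≈ 0.001234

0.001234


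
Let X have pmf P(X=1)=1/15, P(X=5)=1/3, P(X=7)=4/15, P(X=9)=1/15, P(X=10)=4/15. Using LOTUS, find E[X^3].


E[X^3] = sum(g(x)*P(x))
= 1*1/15 + 125*1/3 + 343*4/15 + 729*1/15 + 1000*4/15
= 6727/15

6727/15


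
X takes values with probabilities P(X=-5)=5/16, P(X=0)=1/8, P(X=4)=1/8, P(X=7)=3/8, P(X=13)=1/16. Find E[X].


E[X] = sum(x * P(x))
= -5*5/16 + 0*1/8 + 4*1/8 + 7*3/8 + 13*1/16
= 19/8

19/8


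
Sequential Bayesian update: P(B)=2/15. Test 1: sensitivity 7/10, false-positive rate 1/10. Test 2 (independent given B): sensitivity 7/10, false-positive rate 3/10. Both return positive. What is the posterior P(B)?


After test 1: P(+) = 7/10*2/15 + 1/10*13/15 = 9/50
P(B|+) = (7/75)/(9/50) = 14/27
After test 2 (use post1 as new prior): P(+) = 7/10*14/27 + 3/10*13/27 = 137/270
P(B|+,+) = (49/135)/(137/270) = 98/137

98/137


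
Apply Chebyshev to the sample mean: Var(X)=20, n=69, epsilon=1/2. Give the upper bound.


Var(Xbar) = Var(X)/n = 20/69
Chebyshev: P(|Xbar-mu| >= 1/2) <= Var(Xbar)/(1/2)^2 = (20/69)/(1/4) = 80/69
Bound exceeds 1, so trivial bound: 1

1


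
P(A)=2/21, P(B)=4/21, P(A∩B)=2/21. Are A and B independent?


P(A)*P(B) = 2/21*4/21 = 8/441
P(A∩B) = 2/21 != 8/441, so not independent

No, A and B are not independent


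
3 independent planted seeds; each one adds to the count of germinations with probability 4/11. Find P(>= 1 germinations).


P(at least one) = 1 - P(none)
P(none) = (1 - 4/11)^3 = (7/11)^3 = 343/1331
P(at least one) = 1 - 343/1331 = 988/1331

988/1331


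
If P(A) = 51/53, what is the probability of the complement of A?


P(A') = 1 - P(A) = 1 - 51/53 = 2/53

2/53


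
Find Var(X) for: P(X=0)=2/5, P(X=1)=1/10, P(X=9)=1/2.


E[X] = 23/5, E[X^2] = 203/5
Var(X) = E[X^2] - (E[X])^2 = 203/5 - (23/5)^2 = 486/25

486/25


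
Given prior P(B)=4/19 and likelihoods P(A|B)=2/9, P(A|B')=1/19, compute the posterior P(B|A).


P(A) = P(A|B)P(B) + P(A|B')P(B') = 2/9*4/19 + 1/19*15/19 = 287/3249
P(B|A) = P(A|B)P(B)/P(A) = (8/171)/(287/3249) = 152/287

152/287


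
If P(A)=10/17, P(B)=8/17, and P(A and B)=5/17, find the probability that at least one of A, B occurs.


P(A∪B) = P(A) + P(B) - P(A∩B)
= 10/17 + 8/17 - 5/17 = 13/17

13/17


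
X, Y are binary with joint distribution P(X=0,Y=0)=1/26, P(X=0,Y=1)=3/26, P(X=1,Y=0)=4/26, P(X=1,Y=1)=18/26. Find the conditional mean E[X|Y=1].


P(Y=1) = 21/26
E[X|Y=1] = (0*3 + 1*18)/21 = 18/21 = 6/7

6/7


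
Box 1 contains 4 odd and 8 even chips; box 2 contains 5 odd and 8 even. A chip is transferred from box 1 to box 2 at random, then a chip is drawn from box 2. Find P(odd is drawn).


P(transfer odd) = 4/12 = 1/3; P(transfer even) = 2/3
If odd transferred: Urn II has 6 odd of 14, so P(odd|odd moved) = 3/7
If even transferred: Urn II has 5 odd of 14, so P(odd|even moved) = 5/14
By total probability: P(odd) = 1/3*3/7 + 2/3*5/14 = 8/21

8/21


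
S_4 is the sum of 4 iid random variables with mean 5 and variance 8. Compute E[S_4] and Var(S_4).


E[S_n] = n*mu = 4*5 = 20
Var(S_n) = n*sigma^2 = 4*8 = 32

E[S_4]=20, Var(S_4)=32


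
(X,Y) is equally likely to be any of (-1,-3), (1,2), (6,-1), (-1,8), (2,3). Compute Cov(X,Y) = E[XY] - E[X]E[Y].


E[X]=7/5, E[Y]=9/5, E[XY]=-3/5
Cov(X,Y) = E[XY] - E[X]E[Y] = -3/5 - 7/5*9/5 = -78/25

-78/25


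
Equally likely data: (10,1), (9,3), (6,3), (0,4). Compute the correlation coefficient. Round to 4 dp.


Cov(X,Y) = -3.4375, Var(X) = 15.1875, Var(Y) = 1.1875
rho = Cov/(sqrt(VarX)*sqrt(VarY)) = -0.8094

-0.8094


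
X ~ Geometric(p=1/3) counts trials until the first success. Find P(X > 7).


P(X > 7) = P(first 7 trials all fail) = (1-p)^7 = (2/3)^7 = 128/2187

128/2187


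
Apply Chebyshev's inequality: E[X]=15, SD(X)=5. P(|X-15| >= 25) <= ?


k = 25/5 = 5
Chebyshev: P(|X-mu| >= k*sigma) <= 1/k^2 = 1/5^2 = 1/25

1/25


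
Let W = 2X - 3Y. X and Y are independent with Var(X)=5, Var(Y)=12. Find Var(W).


Independence => Cov(X,Y)=0
Var(2X - 3Y) = 2^2*Var(X) + (-3)^2*Var(Y)
= 4*5 + 9*12 = 128

128


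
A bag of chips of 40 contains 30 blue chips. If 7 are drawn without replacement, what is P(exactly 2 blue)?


P(X=2) = C(30,2)*C(10,5) / C(40,7)
= 435*252 / 18643560
= 109620/18643560 = 1827/310726

1827/310726


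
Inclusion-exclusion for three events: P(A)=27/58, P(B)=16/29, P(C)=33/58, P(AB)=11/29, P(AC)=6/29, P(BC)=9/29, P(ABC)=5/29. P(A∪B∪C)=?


P(A∪B∪C) = P(A)+P(B)+P(C) - P(AB)-P(AC)-P(BC) + P(ABC)
= 27/58+16/29+33/58 - 11/29-6/29-9/29 + 5/29
= 25/29

25/29


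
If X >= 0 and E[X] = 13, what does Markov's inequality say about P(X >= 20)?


Markov: P(X >= a) <= E[X]/a
P(X >= 20) <= 13/20

13/20


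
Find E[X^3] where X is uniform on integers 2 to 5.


E[X^3] = (1/4) * sum(x^3 for x=2..5)
= 224/4 = 56

56


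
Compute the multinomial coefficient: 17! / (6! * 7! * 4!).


17! = 355687428096000
Denominator: 6!=720 * 7!=5040 * 4!=24
Coefficient = 355687428096000 / 87091200 = 4084080

4084080


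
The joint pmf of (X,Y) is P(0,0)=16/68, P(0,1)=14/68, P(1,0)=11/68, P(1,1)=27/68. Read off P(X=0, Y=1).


Read from table: P(X=0, Y=1) = 14/68 = 7/34

7/34


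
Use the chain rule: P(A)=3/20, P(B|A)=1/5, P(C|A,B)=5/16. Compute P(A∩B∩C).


P(A∩B∩C) = P(A) * P(B|A) * P(C|A∩B)
= 3/20 * 1/5 * 5/16
= 3/100 * 5/16 = 3/320

3/320


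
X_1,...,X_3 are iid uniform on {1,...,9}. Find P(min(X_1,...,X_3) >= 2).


P(min >= 2) = P(all X_i >= 2) = (P(X_1 >= 2))^3
= (8/9)^3 = 512/729

512/729


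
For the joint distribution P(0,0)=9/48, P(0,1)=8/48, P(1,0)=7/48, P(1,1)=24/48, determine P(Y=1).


P(Y=1) = P(0,1)+P(1,1) = 8/48 + 24/48 = 32/48 = 2/3

2/3


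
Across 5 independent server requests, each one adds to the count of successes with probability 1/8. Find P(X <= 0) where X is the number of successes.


P(X<=0) = P(X=0)
= 16807/32768
= 16807/32768

16807/32768


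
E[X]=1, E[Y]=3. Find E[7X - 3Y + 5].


E[7X - 3Y + 5] = 7*E[X] - 3*E[Y] + 5
= (7)*(1) + (-3)*(3) + (5)
= 7 - 9 + 5 = 3

3


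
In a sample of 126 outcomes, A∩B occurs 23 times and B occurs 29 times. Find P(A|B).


P(A|B) = P(A∩B)/P(B) = (23/126)/(29/126) = 23/29

23/29


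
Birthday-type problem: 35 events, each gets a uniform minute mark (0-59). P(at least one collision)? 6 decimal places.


P(all different) = prod((60-i)/60 for i=0..34) = 0.000003
P(at least one match) = 1 - 0.000003 = 0.999997

0.999997


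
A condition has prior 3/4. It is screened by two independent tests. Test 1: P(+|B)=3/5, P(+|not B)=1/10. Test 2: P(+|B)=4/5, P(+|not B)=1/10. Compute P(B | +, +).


After test 1: P(+) = 3/5*3/4 + 1/10*1/4 = 19/40
P(B|+) = (9/20)/(19/40) = 18/19
After test 2 (use post1 as new prior): P(+) = 4/5*18/19 + 1/10*1/19 = 29/38
P(B|+,+) = (72/95)/(29/38) = 144/145

144/145


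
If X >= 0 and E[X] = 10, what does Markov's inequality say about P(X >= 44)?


Markov: P(X >= a) <= E[X]/a
P(X >= 44) <= 10/44 = 5/22

5/22


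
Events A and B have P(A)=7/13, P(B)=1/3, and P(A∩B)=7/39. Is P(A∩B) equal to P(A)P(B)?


P(A)*P(B) = 7/13*1/3 = 7/39
P(A∩B) = 7/39, which equals P(A)P(B), so independent

Yes, A and B are independent


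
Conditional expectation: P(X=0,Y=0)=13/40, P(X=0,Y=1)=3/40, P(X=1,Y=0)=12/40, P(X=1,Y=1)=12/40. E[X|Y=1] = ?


P(Y=1) = 15/40
E[X|Y=1] = (0*3 + 1*12)/15 = 12/15 = 4/5

4/5


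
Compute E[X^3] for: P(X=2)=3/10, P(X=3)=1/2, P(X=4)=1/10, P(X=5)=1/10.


E[X^3] = sum(x^3 * P(x))
= 8*3/10 + 27*1/2 + 64*1/10 + 125*1/10
= 174/5

174/5


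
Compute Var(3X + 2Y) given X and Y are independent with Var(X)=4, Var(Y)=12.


Independence => Cov(X,Y)=0
Var(3X + 2Y) = 3^2*Var(X) + 2^2*Var(Y)
= 9*4 + 4*12 = 84

84


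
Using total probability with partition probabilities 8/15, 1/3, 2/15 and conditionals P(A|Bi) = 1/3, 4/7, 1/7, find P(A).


P(A) = P(A|B1)P(B1) + P(A|B2)P(B2) + P(A|B3)P(B3)
= 1/3*8/15 + 4/7*1/3 + 1/7*2/15
= 8/45 + 4/21 + 2/105 = 122/315

122/315


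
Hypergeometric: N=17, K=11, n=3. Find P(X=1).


P(X=1) = C(11,1)*C(6,2) / C(17,3)
= 11*15 / 680
= 165/680 = 33/136

33/136


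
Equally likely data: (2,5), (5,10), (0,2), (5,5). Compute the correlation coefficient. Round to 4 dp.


Cov(X,Y) = 4.7500, Var(X) = 4.5000, Var(Y) = 8.2500
rho = Cov/(sqrt(VarX)*sqrt(VarY)) = 0.7796

0.7796


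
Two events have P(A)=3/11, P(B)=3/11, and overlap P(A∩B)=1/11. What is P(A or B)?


P(A∪B) = P(A) + P(B) - P(A∩B)
= 3/11 + 3/11 - 1/11 = 5/11

5/11


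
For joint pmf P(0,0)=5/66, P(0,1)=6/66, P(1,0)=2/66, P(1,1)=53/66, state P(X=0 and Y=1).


Read from table: P(X=0, Y=1) = 6/66 = 1/11

1/11


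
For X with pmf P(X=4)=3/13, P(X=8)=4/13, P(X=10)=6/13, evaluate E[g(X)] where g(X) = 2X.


E[2X] = sum(g(x)*P(x))
= 8*3/13 + 16*4/13 + 20*6/13
= 16

16


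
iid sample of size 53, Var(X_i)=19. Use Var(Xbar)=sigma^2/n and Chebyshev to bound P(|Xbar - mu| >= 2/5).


Var(Xbar) = Var(X)/n = 19/53
Chebyshev: P(|Xbar-mu| >= 2/5) <= Var(Xbar)/(2/5)^2 = (19/53)/(4/25) = 475/212
Bound exceeds 1, so trivial bound: 1

1


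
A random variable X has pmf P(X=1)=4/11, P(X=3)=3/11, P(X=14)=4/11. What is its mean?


E[X] = sum(x * P(x))
= 1*4/11 + 3*3/11 + 14*4/11
= 69/11

69/11


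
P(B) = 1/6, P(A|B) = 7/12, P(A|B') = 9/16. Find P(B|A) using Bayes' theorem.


P(A) = P(A|B)P(B) + P(A|B')P(B') = 7/12*1/6 + 9/16*5/6 = 163/288
P(B|A) = P(A|B)P(B)/P(A) = (7/72)/(163/288) = 28/163

28/163


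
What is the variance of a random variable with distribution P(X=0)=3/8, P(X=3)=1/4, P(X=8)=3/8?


E[X] = 15/4, E[X^2] = 105/4
Var(X) = E[X^2] - (E[X])^2 = 105/4 - (15/4)^2 = 195/16

195/16


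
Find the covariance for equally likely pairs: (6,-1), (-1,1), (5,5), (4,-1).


E[X]=7/2, E[Y]=1, E[XY]=7/2
Cov(X,Y) = E[XY] - E[X]E[Y] = 7/2 - 7/2*1 = 0

0


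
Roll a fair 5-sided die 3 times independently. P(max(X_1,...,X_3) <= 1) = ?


P(max <= 1) = P(all X_i <= 1) = (P(X_1 <= 1))^3
= (1/5)^3 = 1/125

1/125


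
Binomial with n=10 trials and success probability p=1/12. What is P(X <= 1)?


P(X<=1) = P(X=0) + P(X=1)
= 25937424601/61917364224 + 11789738455/30958682112
= 16505633837/20639121408

16505633837/20639121408


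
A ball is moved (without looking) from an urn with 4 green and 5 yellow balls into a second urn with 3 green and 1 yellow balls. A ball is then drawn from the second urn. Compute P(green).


P(transfer green) = 4/9; P(transfer yellow) = 5/9
If green transferred: Urn II has 4 green of 5, so P(green|green moved) = 4/5
If yellow transferred: Urn II has 3 green of 5, so P(green|yellow moved) = 3/5
By total probability: P(green) = 4/9*4/5 + 5/9*3/5 = 31/45

31/45


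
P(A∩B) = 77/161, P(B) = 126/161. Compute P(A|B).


P(A|B) = P(A∩B)/P(B) = (77/161)/(126/161) = 77/126 = 11/18

11/18


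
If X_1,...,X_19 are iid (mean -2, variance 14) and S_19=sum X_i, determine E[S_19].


E[S_n] = n*E[X_1] = 19*-2 = -38

-38


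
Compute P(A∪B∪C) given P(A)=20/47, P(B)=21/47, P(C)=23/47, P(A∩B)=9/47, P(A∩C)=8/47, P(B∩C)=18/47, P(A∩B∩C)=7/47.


P(A∪B∪C) = P(A)+P(B)+P(C) - P(AB)-P(AC)-P(BC) + P(ABC)
= 20/47+21/47+23/47 - 9/47-8/47-18/47 + 7/47
= 36/47

36/47


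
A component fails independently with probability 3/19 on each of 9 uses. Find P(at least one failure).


P(at least one) = 1 - P(none)
P(none) = (1 - 3/19)^9 = (16/19)^9 = 68719476736/322687697779
P(at least one) = 1 - 68719476736/322687697779 = 253968221043/322687697779

253968221043/322687697779


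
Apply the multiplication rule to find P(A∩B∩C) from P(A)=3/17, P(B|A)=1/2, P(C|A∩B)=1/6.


P(A∩B∩C) = P(A) * P(B|A) * P(C|A∩B)
= 3/17 * 1/2 * 1/6
= 3/34 * 1/6 = 1/68

1/68


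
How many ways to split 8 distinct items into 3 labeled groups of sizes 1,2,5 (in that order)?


8! = 40320
Denominator: 1!=1 * 2!=2 * 5!=120
Coefficient = 40320 / 240 = 168

168


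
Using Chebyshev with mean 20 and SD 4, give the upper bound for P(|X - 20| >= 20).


k = 20/4 = 5
Chebyshev: P(|X-mu| >= k*sigma) <= 1/k^2 = 1/5^2 = 1/25

1/25


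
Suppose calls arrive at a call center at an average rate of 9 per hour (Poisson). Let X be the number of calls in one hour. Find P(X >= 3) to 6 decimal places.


P(X>=3) = 1 - P(X<=2) = 1 - (e^(-9)*9^0/0! + e^(-9)*9^1/1! + e^(-9)*9^2/2!)
≈ 1 - (0.0001234098 + 0.0011106882 + 0.0049980971)
= 1 - 0.0062321951 = 0.9937678049
≈ 0.993768

0.993768


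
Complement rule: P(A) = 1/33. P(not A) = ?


P(A') = 1 - P(A) = 1 - 1/33 = 32/33

32/33


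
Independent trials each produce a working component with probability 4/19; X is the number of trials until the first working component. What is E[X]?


For geometric (trials until first success), E[X] = 1/p = 1/(4/19) = 19/4

19/4


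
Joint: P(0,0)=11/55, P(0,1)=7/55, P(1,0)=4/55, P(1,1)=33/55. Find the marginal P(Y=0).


P(Y=0) = P(0,0)+P(1,0) = 11/55 + 4/55 = 15/55 = 3/11

3/11


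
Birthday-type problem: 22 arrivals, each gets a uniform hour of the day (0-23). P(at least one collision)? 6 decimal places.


P(all different) = prod((24-i)/24 for i=0..21) = 0.000000
P(at least one match) = 1 - 0.000000 = 1.000000

1.000000


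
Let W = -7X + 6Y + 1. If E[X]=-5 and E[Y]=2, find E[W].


E[-7X + 6Y + 1] = -7*E[X] + 6*E[Y] + 1
= (-7)*(-5) + (6)*(2) + (1)
= 35 + 12 + 1 = 48

48


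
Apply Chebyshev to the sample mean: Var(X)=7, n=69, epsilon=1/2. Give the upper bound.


Var(Xbar) = Var(X)/n = 7/69
Chebyshev: P(|Xbar-mu| >= 1/2) <= Var(Xbar)/(1/2)^2 = (7/69)/(1/4) = 28/69

28/69


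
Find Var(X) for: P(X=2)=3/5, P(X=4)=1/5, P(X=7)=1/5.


E[X] = 17/5, E[X^2] = 77/5
Var(X) = E[X^2] - (E[X])^2 = 77/5 - (17/5)^2 = 96/25

96/25


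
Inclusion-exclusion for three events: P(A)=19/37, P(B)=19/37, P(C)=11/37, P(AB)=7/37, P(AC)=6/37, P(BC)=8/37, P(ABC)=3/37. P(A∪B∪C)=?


P(A∪B∪C) = P(A)+P(B)+P(C) - P(AB)-P(AC)-P(BC) + P(ABC)
= 19/37+19/37+11/37 - 7/37-6/37-8/37 + 3/37
= 31/37

31/37


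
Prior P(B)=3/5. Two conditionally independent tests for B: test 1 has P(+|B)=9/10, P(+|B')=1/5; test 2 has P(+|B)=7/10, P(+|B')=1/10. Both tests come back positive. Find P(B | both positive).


After test 1: P(+) = 9/10*3/5 + 1/5*2/5 = 31/50
P(B|+) = (27/50)/(31/50) = 27/31
After test 2 (use post1 as new prior): P(+) = 7/10*27/31 + 1/10*4/31 = 193/310
P(B|+,+) = (189/310)/(193/310) = 189/193

189/193


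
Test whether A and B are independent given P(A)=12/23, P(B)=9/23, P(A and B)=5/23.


P(A)*P(B) = 12/23*9/23 = 108/529
P(A∩B) = 5/23 != 108/529, so not independent

No, A and B are not independent


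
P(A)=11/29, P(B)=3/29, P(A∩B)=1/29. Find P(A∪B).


P(A∪B) = P(A) + P(B) - P(A∩B)
= 11/29 + 3/29 - 1/29 = 13/29

13/29


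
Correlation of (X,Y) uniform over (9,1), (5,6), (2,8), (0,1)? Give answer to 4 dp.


Cov(X,Y) = -2.2500, Var(X) = 11.5000, Var(Y) = 9.5000
rho = Cov/(sqrt(VarX)*sqrt(VarY)) = -0.2153

-0.2153


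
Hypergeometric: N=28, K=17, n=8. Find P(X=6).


P(X=6) = C(17,6)*C(11,2) / C(28,8)
= 12376*55 / 3108105
= 680680/3108105 = 136/621

136/621


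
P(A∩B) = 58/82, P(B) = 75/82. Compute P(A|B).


P(A|B) = P(A∩B)/P(B) = (58/82)/(75/82) = 58/75

58/75


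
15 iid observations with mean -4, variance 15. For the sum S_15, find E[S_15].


E[S_n] = n*E[X_1] = 15*-4 = -60

-60


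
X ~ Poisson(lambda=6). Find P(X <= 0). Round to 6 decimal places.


P(X<=0) = e^(-6)*6^0/0!
≈ 0.0024787522
≈ 0.002479

0.002479


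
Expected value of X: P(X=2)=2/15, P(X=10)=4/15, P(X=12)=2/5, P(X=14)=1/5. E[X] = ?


E[X] = sum(x * P(x))
= 2*2/15 + 10*4/15 + 12*2/5 + 14*1/5
= 158/15

158/15


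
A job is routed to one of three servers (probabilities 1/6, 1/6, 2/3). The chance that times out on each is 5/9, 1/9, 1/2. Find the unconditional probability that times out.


P(A) = P(A|B1)P(B1) + P(A|B2)P(B2) + P(A|B3)P(B3)
= 5/9*1/6 + 1/9*1/6 + 1/2*2/3
= 5/54 + 1/54 + 1/3 = 4/9

4/9


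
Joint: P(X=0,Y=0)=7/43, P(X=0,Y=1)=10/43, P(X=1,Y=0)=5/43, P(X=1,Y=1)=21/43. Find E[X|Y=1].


P(Y=1) = 31/43
E[X|Y=1] = (0*10 + 1*21)/31 = 21/31

21/31


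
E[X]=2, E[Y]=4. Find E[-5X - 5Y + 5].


E[-5X - 5Y + 5] = -5*E[X] - 5*E[Y] + 5
= (-5)*(2) + (-5)*(4) + (5)
= -10 - 20 + 5 = -25

-25


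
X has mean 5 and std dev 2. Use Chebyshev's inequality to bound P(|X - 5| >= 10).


k = 10/2 = 5
Chebyshev: P(|X-mu| >= k*sigma) <= 1/k^2 = 1/5^2 = 1/25

1/25


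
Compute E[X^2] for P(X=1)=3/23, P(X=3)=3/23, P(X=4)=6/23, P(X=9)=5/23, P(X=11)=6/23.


E[X^2] = sum(g(x)*P(x))
= 1*3/23 + 9*3/23 + 16*6/23 + 81*5/23 + 121*6/23
= 1257/23

1257/23


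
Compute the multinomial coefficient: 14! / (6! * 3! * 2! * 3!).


14! = 87178291200
Denominator: 6!=720 * 3!=6 * 2!=2 * 3!=6
Coefficient = 87178291200 / 51840 = 1681680

1681680


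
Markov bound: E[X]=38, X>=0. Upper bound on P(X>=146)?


Markov: P(X >= a) <= E[X]/a
P(X >= 146) <= 38/146 = 19/73

19/73


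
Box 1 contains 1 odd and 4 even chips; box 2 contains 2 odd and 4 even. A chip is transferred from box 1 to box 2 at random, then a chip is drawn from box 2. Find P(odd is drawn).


P(transfer odd) = 1/5; P(transfer even) = 4/5
If odd transferred: Urn II has 3 odd of 7, so P(odd|odd moved) = 3/7
If even transferred: Urn II has 2 odd of 7, so P(odd|even moved) = 2/7
By total probability: P(odd) = 1/5*3/7 + 4/5*2/7 = 11/35

11/35


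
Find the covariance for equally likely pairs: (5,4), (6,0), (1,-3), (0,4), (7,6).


E[X]=19/5, E[Y]=11/5, E[XY]=59/5
Cov(X,Y) = E[XY] - E[X]E[Y] = 59/5 - 19/5*11/5 = 86/25

86/25


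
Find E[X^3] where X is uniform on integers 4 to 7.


E[X^3] = (1/4) * sum(x^3 for x=4..7)
= 748/4 = 187

187


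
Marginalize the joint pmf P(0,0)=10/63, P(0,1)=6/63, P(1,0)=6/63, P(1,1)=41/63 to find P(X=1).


P(X=1) = P(1,0)+P(1,1) = 6/63 + 41/63 = 47/63

47/63


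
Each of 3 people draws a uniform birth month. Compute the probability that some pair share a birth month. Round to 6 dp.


P(all different) = prod((12-i)/12 for i=0..2) = 0.763889
P(at least one match) = 1 - 0.763889 = 0.236111

0.236111


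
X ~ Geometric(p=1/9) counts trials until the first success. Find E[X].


For geometric (trials until first success), E[X] = 1/p = 1/(1/9) = 9

9


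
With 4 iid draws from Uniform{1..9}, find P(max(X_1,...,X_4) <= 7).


P(max <= 7) = P(all X_i <= 7) = (P(X_1 <= 7))^4
= (7/9)^4 = 2401/6561

2401/6561


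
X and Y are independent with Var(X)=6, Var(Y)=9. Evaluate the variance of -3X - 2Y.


Independence => Cov(X,Y)=0
Var(-3X - 2Y) = (-3)^2*Var(X) + (-2)^2*Var(Y)
= 9*6 + 4*9 = 90

90


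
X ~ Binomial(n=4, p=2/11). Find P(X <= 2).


P(X<=2) = P(X=0) + P(X=1) + P(X=2)
= 6561/14641 + 5832/14641 + 1944/14641
= 14337/14641

14337/14641


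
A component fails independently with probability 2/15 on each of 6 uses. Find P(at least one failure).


P(at least one) = 1 - P(none)
P(none) = (1 - 2/15)^6 = (13/15)^6 = 4826809/11390625
P(at least one) = 1 - 4826809/11390625 = 6563816/11390625

6563816/11390625


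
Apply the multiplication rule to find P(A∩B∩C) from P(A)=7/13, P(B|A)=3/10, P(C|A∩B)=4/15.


P(A∩B∩C) = P(A) * P(B|A) * P(C|A∩B)
= 7/13 * 3/10 * 4/15
= 21/130 * 4/15 = 14/325

14/325


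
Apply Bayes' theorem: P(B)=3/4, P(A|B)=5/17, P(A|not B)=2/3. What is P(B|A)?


P(A) = P(A|B)P(B) + P(A|B')P(B') = 5/17*3/4 + 2/3*1/4 = 79/204
P(B|A) = P(A|B)P(B)/P(A) = (15/68)/(79/204) = 45/79

45/79


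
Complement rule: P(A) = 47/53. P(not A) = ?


P(A') = 1 - P(A) = 1 - 47/53 = 6/53

6/53


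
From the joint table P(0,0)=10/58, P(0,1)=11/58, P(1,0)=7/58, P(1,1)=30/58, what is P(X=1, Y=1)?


Read from table: P(X=1, Y=1) = 30/58 = 15/29

15/29


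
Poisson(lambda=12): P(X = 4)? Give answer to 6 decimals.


P(X=4) = e^(-12) * 12^4 / 4!
≈ 0.000006144212353 * 20736 / 24
≈ 0.005309

0.005309


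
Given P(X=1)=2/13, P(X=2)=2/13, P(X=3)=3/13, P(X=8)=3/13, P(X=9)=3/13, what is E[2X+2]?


E[2X+2] = sum(g(x)*P(x))
= 4*2/13 + 6*2/13 + 8*3/13 + 18*3/13 + 20*3/13
= 158/13

158/13


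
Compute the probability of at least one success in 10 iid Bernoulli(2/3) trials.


P(at least one) = 1 - P(none)
P(none) = (1 - 2/3)^10 = (1/3)^10 = 1/59049
P(at least one) = 1 - 1/59049 = 59048/59049

59048/59049


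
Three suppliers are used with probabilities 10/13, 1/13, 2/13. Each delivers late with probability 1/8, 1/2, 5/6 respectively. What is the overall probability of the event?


P(A) = P(A|B1)P(B1) + P(A|B2)P(B2) + P(A|B3)P(B3)
= 1/8*10/13 + 1/2*1/13 + 5/6*2/13
= 5/52 + 1/26 + 5/39 = 41/156

41/156


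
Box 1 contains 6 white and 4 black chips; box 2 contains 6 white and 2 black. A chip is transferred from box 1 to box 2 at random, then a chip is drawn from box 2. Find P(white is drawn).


P(transfer white) = 6/10 = 3/5; P(transfer black) = 2/5
If white transferred: Urn II has 7 white of 9, so P(white|white moved) = 7/9
If black transferred: Urn II has 6 white of 9, so P(white|black moved) = 2/3
By total probability: P(white) = 3/5*7/9 + 2/5*2/3 = 11/15

11/15


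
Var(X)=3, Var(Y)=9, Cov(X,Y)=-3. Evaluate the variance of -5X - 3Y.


Var(-5X - 3Y) = (-5)^2*Var(X) + (-3)^2*Var(Y) + 2*(-5)*(-3)*Cov(X,Y)
= 25*3 + 9*9 + 30*(-3)
= 75 + 81 - 90 = 66

66


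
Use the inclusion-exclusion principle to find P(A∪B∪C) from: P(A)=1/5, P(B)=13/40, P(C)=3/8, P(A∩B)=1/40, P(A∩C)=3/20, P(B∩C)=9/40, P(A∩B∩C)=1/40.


P(A∪B∪C) = P(A)+P(B)+P(C) - P(AB)-P(AC)-P(BC) + P(ABC)
= 1/5+13/40+3/8 - 1/40-3/20-9/40 + 1/40
= 21/40

21/40


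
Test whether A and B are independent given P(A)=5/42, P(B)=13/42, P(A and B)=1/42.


P(A)*P(B) = 5/42*13/42 = 65/1764
P(A∩B) = 1/42 != 65/1764, so not independent

No, A and B are not independent


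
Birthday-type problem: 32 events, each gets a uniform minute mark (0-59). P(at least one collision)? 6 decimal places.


P(all different) = prod((60-i)/60 for i=0..31) = 0.000034
P(at least one match) = 1 - 0.000034 = 0.999966

0.999966


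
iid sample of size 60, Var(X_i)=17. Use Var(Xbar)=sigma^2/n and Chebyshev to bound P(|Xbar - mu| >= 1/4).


Var(Xbar) = Var(X)/n = 17/60
Chebyshev: P(|Xbar-mu| >= 1/4) <= Var(Xbar)/(1/4)^2 = (17/60)/(1/16) = 68/15
Bound exceeds 1, so trivial bound: 1

1


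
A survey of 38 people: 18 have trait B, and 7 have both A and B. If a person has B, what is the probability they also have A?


P(A|B) = P(A∩B)/P(B) = (7/38)/(18/38) = 7/18

7/18


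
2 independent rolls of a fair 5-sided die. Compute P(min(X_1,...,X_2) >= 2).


P(min >= 2) = P(all X_i >= 2) = (P(X_1 >= 2))^2
= (4/5)^2 = 16/25

16/25


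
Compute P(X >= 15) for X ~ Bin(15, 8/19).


P(X>=15) = P(X=15)
= 35184372088832/15181127029874798299
= 35184372088832/15181127029874798299

35184372088832/15181127029874798299


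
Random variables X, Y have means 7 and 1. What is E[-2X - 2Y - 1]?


E[-2X - 2Y - 1] = -2*E[X] - 2*E[Y] - 1
= (-2)*(7) + (-2)*(1) + (-1)
= -14 - 2 - 1 = -17

-17


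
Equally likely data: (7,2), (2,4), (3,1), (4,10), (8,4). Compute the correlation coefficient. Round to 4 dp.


Cov(X,Y) = -0.7600, Var(X) = 5.3600, Var(Y) = 9.7600
rho = Cov/(sqrt(VarX)*sqrt(VarY)) = -0.1051

-0.1051


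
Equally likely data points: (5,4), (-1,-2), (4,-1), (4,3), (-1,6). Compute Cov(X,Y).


E[X]=11/5, E[Y]=2, E[XY]=24/5
Cov(X,Y) = E[XY] - E[X]E[Y] = 24/5 - 11/5*2 = 2/5

2/5


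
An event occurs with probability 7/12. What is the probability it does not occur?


P(A') = 1 - P(A) = 1 - 7/12 = 5/12

5/12


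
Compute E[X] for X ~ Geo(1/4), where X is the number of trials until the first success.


For geometric (trials until first success), E[X] = 1/p = 1/(1/4) = 4

4


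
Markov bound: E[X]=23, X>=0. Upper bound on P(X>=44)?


Markov: P(X >= a) <= E[X]/a
P(X >= 44) <= 23/44

23/44


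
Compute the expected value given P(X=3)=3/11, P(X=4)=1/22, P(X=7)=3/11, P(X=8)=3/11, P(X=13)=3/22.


E[X] = sum(x * P(x))
= 3*3/11 + 4*1/22 + 7*3/11 + 8*3/11 + 13*3/22
= 151/22

151/22


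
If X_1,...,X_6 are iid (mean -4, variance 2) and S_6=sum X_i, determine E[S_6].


E[S_n] = n*E[X_1] = 6*-4 = -24

-24


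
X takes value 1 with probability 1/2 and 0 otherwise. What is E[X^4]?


For Bernoulli: X in {0,1}
E[X^4] = 0^4*(1-1/2) + 1^4*1/2 = 1/2

1/2


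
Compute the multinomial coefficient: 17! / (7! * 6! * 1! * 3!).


17! = 355687428096000
Denominator: 7!=5040 * 6!=720 * 1!=1 * 3!=6
Coefficient = 355687428096000 / 21772800 = 16336320

16336320


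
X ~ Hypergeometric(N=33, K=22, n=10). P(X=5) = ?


P(X=5) = C(22,5)*C(11,5) / C(33,10)
= 26334*462 / 92561040
= 12166308/92561040 = 30723/233740

30723/233740


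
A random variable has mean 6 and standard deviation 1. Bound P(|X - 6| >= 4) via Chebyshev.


k = 4/1 = 4
Chebyshev: P(|X-mu| >= k*sigma) <= 1/k^2 = 1/4^2 = 1/16

1/16


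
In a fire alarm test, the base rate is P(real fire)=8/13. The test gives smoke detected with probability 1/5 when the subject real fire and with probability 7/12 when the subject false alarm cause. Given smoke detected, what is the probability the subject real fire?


P(A) = P(A|B)P(B) + P(A|B')P(B') = 1/5*8/13 + 7/12*5/13 = 271/780
P(B|A) = P(A|B)P(B)/P(A) = (8/65)/(271/780) = 96/271

96/271


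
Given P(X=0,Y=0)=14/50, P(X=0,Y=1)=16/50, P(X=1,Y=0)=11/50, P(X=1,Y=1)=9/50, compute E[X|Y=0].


P(Y=0) = 25/50
E[X|Y=0] = (0*14 + 1*11)/25 = 11/25

11/25


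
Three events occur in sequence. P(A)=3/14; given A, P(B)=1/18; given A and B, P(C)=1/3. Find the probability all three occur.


P(A∩B∩C) = P(A) * P(B|A) * P(C|A∩B)
= 3/14 * 1/18 * 1/3
= 1/84 * 1/3 = 1/252

1/252


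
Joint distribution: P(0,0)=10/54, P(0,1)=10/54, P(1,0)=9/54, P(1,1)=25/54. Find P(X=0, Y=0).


Read from table: P(X=0, Y=0) = 10/54 = 5/27

5/27


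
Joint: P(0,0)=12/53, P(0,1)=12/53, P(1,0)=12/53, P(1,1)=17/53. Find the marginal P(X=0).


P(X=0) = P(0,0)+P(0,1) = 12/53 + 12/53 = 24/53

24/53


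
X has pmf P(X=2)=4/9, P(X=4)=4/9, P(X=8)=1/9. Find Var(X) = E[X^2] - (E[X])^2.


E[X] = 32/9, E[X^2] = 16
Var(X) = E[X^2] - (E[X])^2 = 16 - (32/9)^2 = 272/81

272/81


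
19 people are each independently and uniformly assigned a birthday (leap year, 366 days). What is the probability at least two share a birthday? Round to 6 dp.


P(all different) = prod((366-i)/366 for i=0..18) = 0.621705
P(at least one match) = 1 - 0.621705 = 0.378295

0.378295


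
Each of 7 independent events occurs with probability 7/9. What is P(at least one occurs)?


P(at least one) = 1 - P(none)
P(none) = (1 - 7/9)^7 = (2/9)^7 = 128/4782969
P(at least one) = 1 - 128/4782969 = 4782841/4782969

4782841/4782969


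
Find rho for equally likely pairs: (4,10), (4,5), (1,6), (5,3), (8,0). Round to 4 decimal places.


Cov(X,Y) = -4.9200, Var(X) = 5.0400, Var(Y) = 10.9600
rho = Cov/(sqrt(VarX)*sqrt(VarY)) = -0.6620

-0.6620


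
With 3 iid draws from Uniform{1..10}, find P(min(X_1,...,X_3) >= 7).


P(min >= 7) = P(all X_i >= 7) = (P(X_1 >= 7))^3
= (4/10)^3 = (2/5)^3 = 8/125

8/125


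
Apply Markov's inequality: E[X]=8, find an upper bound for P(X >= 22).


Markov: P(X >= a) <= E[X]/a
P(X >= 22) <= 8/22 = 4/11

4/11


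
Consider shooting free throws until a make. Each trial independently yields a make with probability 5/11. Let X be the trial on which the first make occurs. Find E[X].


For geometric (trials until first success), E[X] = 1/p = 1/(5/11) = 11/5

11/5


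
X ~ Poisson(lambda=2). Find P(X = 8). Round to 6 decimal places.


P(X=8) = e^(-2) * 2^8 / 8!
≈ 0.1353352832 * 256 / 40320
≈ 0.000859

0.000859


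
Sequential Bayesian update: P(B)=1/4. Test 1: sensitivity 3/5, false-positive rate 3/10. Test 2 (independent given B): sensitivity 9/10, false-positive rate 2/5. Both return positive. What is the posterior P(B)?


After test 1: P(+) = 3/5*1/4 + 3/10*3/4 = 3/8
P(B|+) = (3/20)/(3/8) = 2/5
After test 2 (use post1 as new prior): P(+) = 9/10*2/5 + 2/5*3/5 = 3/5
P(B|+,+) = (9/25)/(3/5) = 3/5

3/5


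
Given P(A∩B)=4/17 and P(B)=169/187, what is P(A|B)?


P(A|B) = P(A∩B)/P(B) = (44/187)/(169/187) = 44/169

44/169


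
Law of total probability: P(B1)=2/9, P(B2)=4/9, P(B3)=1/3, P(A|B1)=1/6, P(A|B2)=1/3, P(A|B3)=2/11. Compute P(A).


P(A) = P(A|B1)P(B1) + P(A|B2)P(B2) + P(A|B3)P(B3)
= 1/6*2/9 + 1/3*4/9 + 2/11*1/3
= 1/27 + 4/27 + 2/33 = 73/297

73/297


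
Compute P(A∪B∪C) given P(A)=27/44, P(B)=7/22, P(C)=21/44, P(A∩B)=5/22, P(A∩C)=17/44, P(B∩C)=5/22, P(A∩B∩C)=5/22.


P(A∪B∪C) = P(A)+P(B)+P(C) - P(AB)-P(AC)-P(BC) + P(ABC)
= 27/44+7/22+21/44 - 5/22-17/44-5/22 + 5/22
= 35/44

35/44


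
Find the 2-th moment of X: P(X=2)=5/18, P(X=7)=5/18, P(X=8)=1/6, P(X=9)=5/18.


E[X^2] = sum(x^2 * P(x))
= 4*5/18 + 49*5/18 + 64*1/6 + 81*5/18
= 431/9

431/9


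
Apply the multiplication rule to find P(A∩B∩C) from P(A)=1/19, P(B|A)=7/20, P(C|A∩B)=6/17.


P(A∩B∩C) = P(A) * P(B|A) * P(C|A∩B)
= 1/19 * 7/20 * 6/17
= 7/380 * 6/17 = 21/3230

21/3230


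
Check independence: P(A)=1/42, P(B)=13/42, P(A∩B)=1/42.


P(A)*P(B) = 1/42*13/42 = 13/1764
P(A∩B) = 1/42 != 13/1764, so not independent

No, A and B are not independent


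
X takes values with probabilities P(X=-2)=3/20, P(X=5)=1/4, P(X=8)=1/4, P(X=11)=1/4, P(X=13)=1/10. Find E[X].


E[X] = sum(x * P(x))
= -2*3/20 + 5*1/4 + 8*1/4 + 11*1/4 + 13*1/10
= 7

7


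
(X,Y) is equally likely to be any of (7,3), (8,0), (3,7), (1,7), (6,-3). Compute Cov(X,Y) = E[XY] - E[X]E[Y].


E[X]=5, E[Y]=14/5, E[XY]=31/5
Cov(X,Y) = E[XY] - E[X]E[Y] = 31/5 - 5*14/5 = -39/5

-39/5


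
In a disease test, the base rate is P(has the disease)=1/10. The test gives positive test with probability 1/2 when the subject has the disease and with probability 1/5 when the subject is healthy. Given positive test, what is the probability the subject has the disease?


P(A) = P(A|B)P(B) + P(A|B')P(B') = 1/2*1/10 + 1/5*9/10 = 23/100
P(B|A) = P(A|B)P(B)/P(A) = (1/20)/(23/100) = 5/23

5/23


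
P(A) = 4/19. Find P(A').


P(A') = 1 - P(A) = 1 - 4/19 = 15/19

15/19


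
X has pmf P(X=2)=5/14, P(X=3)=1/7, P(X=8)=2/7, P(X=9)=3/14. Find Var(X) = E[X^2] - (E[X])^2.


E[X] = 75/14, E[X^2] = 537/14
Var(X) = E[X^2] - (E[X])^2 = 537/14 - (75/14)^2 = 1893/196

1893/196


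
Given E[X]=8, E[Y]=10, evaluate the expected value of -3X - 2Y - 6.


E[-3X - 2Y - 6] = -3*E[X] - 2*E[Y] - 6
= (-3)*(8) + (-2)*(10) + (-6)
= -24 - 20 - 6 = -50

-50


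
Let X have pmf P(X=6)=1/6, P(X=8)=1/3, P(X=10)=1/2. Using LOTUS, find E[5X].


E[5X] = sum(g(x)*P(x))
= 30*1/6 + 40*1/3 + 50*1/2
= 130/3

130/3


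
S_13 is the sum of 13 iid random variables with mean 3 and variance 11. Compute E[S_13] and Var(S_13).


E[S_n] = n*mu = 13*3 = 39
Var(S_n) = n*sigma^2 = 13*11 = 143

E[S_13]=39, Var(S_13)=143


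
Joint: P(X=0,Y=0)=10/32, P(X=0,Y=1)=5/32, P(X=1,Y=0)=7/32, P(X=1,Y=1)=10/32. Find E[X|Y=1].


P(Y=1) = 15/32
E[X|Y=1] = (0*5 + 1*10)/15 = 10/15 = 2/3

2/3


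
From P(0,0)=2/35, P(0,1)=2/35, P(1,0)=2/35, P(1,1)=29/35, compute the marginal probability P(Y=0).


P(Y=0) = P(0,0)+P(1,0) = 2/35 + 2/35 = 4/35

4/35


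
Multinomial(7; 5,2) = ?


7! = 5040
Denominator: 5!=120 * 2!=2
Coefficient = 5040 / 240 = 21

21


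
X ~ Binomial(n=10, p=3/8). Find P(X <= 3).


P(X<=3) = P(X=0) + P(X=1) + P(X=2) + P(X=3)
= 9765625/1073741824 + 29296875/536870912 + 158203125/1073741824 + 31640625/134217728
= 119921875/268435456

119921875/268435456


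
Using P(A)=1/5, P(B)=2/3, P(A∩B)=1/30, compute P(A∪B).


P(A∪B) = P(A) + P(B) - P(A∩B)
= 1/5 + 2/3 - 1/30 = 5/6

5/6


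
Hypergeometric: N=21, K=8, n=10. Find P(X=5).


P(X=5) = C(8,5)*C(13,5) / C(21,10)
= 56*1287 / 352716
= 72072/352716 = 66/323

66/323


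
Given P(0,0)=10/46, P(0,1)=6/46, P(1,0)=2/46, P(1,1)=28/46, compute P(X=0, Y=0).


Read from table: P(X=0, Y=0) = 10/46 = 5/23

5/23


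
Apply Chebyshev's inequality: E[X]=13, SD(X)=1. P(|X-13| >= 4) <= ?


k = 4/1 = 4
Chebyshev: P(|X-mu| >= k*sigma) <= 1/k^2 = 1/4^2 = 1/16

1/16


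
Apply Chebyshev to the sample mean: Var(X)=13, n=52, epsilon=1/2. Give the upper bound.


Var(Xbar) = Var(X)/n = 13/52
Chebyshev: P(|Xbar-mu| >= 1/2) <= Var(Xbar)/(1/2)^2 = (1/4)/(1/4) = 1

1


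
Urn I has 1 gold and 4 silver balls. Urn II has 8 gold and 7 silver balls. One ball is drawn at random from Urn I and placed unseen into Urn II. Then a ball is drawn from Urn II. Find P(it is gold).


P(transfer gold) = 1/5; P(transfer silver) = 4/5
If gold transferred: Urn II has 9 gold of 16, so P(gold|gold moved) = 9/16
If silver transferred: Urn II has 8 gold of 16, so P(gold|silver moved) = 1/2
By total probability: P(gold) = 1/5*9/16 + 4/5*1/2 = 41/80

41/80


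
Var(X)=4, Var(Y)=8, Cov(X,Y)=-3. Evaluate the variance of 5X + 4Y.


Var(5X + 4Y) = 5^2*Var(X) + 4^2*Var(Y) + 2*5*4*Cov(X,Y)
= 25*4 + 16*8 + 40*(-3)
= 100 + 128 - 120 = 108

108


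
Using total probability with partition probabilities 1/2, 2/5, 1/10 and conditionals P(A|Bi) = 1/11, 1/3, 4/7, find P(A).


P(A) = P(A|B1)P(B1) + P(A|B2)P(B2) + P(A|B3)P(B3)
= 1/11*1/2 + 1/3*2/5 + 4/7*1/10
= 1/22 + 2/15 + 2/35 = 109/462

109/462


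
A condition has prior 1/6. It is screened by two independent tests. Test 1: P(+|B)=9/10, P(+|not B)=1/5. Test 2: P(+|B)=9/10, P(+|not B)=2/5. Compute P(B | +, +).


After test 1: P(+) = 9/10*1/6 + 1/5*5/6 = 19/60
P(B|+) = (3/20)/(19/60) = 9/19
After test 2 (use post1 as new prior): P(+) = 9/10*9/19 + 2/5*10/19 = 121/190
P(B|+,+) = (81/190)/(121/190) = 81/121

81/121


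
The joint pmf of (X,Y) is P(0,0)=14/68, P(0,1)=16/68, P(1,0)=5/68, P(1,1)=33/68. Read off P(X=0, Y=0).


Read from table: P(X=0, Y=0) = 14/68 = 7/34

7/34


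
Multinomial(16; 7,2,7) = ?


16! = 20922789888000
Denominator: 7!=5040 * 2!=2 * 7!=5040
Coefficient = 20922789888000 / 50803200 = 411840

411840


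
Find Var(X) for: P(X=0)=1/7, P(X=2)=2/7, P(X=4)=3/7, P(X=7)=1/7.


E[X] = 23/7, E[X^2] = 15
Var(X) = E[X^2] - (E[X])^2 = 15 - (23/7)^2 = 206/49

206/49


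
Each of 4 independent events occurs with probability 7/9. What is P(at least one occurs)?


P(at least one) = 1 - P(none)
P(none) = (1 - 7/9)^4 = (2/9)^4 = 16/6561
P(at least one) = 1 - 16/6561 = 6545/6561

6545/6561


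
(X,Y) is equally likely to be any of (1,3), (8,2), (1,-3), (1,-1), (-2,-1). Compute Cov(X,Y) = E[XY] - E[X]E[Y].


E[X]=9/5, E[Y]=0, E[XY]=17/5
Cov(X,Y) = E[XY] - E[X]E[Y] = 17/5 - 9/5*0 = 17/5

17/5


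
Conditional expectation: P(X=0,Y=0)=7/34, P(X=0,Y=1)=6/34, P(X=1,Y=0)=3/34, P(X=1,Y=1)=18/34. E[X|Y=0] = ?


P(Y=0) = 10/34
E[X|Y=0] = (0*7 + 1*3)/10 = 3/10

3/10


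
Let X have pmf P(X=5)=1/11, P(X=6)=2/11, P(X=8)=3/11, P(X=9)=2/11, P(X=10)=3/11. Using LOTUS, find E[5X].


E[5X] = sum(g(x)*P(x))
= 25*1/11 + 30*2/11 + 40*3/11 + 45*2/11 + 50*3/11
= 445/11

445/11


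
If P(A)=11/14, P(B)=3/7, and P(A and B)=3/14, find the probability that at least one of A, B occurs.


P(A∪B) = P(A) + P(B) - P(A∩B)
= 11/14 + 3/7 - 3/14 = 1

1


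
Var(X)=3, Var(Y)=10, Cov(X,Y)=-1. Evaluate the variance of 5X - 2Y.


Var(5X - 2Y) = 5^2*Var(X) + (-2)^2*Var(Y) + 2*5*(-2)*Cov(X,Y)
= 25*3 + 4*10 - 20*(-1)
= 75 + 40 + 20 = 135

135


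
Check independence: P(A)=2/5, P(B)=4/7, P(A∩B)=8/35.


P(A)*P(B) = 2/5*4/7 = 8/35
P(A∩B) = 8/35, which equals P(A)P(B), so independent

Yes, A and B are independent


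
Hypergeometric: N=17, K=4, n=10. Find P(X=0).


P(X=0) = C(4,0)*C(13,10) / C(17,10)
= 1*286 / 19448
= 286/19448 = 1/68

1/68


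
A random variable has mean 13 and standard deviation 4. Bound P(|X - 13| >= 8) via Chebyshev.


k = 8/4 = 2
Chebyshev: P(|X-mu| >= k*sigma) <= 1/k^2 = 1/2^2 = 1/4

1/4


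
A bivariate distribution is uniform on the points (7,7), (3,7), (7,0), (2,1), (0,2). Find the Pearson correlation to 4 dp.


Cov(X,Y) = 1.4800, Var(X) = 7.7600, Var(Y) = 9.0400
rho = Cov/(sqrt(VarX)*sqrt(VarY)) = 0.1767

0.1767


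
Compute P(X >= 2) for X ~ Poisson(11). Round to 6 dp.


P(X>=2) = 1 - P(X<=1) = 1 - (e^(-11)*11^0/0! + e^(-11)*11^1/1!)
≈ 1 - (0.0000167017 + 0.0001837187)
= 1 - 0.0002004204 = 0.9997995796
≈ 0.999800

0.999800


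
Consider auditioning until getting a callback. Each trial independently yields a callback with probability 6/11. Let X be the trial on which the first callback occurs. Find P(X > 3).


P(X > 3) = P(first 3 trials all fail) = (1-p)^3 = (5/11)^3 = 125/1331

125/1331


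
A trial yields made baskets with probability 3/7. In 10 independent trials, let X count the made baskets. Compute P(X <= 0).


P(X<=0) = P(X=0)
= 1048576/282475249
= 1048576/282475249

1048576/282475249


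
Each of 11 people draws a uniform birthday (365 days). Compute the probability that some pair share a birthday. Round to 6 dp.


P(all different) = prod((365-i)/365 for i=0..10) = 0.858859
P(at least one match) = 1 - 0.858859 = 0.141141

0.141141


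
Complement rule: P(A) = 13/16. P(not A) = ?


P(A') = 1 - P(A) = 1 - 13/16 = 3/16

3/16


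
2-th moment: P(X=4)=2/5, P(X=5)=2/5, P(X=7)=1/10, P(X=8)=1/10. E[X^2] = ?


E[X^2] = sum(x^2 * P(x))
= 16*2/5 + 25*2/5 + 49*1/10 + 64*1/10
= 277/10

277/10


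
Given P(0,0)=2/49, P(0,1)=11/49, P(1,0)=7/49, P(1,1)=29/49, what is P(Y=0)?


P(Y=0) = P(0,0)+P(1,0) = 2/49 + 7/49 = 9/49

9/49


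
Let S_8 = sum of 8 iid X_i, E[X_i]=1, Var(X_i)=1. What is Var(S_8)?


By independence, Var(S_n) = n*Var(X_1) = 8*1 = 8

8


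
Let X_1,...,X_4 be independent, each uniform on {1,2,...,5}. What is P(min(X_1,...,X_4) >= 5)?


P(min >= 5) = P(all X_i >= 5) = (P(X_1 >= 5))^4
= (1/5)^4 = 1/625

1/625


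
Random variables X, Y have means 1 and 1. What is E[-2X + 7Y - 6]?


E[-2X + 7Y - 6] = -2*E[X] + 7*E[Y] - 6
= (-2)*(1) + (7)*(1) + (-6)
= -2 + 7 - 6 = -1

-1


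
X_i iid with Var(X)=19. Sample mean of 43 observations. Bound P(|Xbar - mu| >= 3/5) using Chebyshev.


Var(Xbar) = Var(X)/n = 19/43
Chebyshev: P(|Xbar-mu| >= 3/5) <= Var(Xbar)/(3/5)^2 = (19/43)/(9/25) = 475/387
Bound exceeds 1, so trivial bound: 1

1


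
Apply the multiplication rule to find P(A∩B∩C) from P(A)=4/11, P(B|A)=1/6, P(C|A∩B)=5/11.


P(A∩B∩C) = P(A) * P(B|A) * P(C|A∩B)
= 4/11 * 1/6 * 5/11
= 2/33 * 5/11 = 10/363

10/363


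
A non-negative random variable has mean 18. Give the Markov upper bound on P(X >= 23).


Markov: P(X >= a) <= E[X]/a
P(X >= 23) <= 18/23

18/23


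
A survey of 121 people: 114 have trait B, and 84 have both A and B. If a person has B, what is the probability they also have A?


P(A|B) = P(A∩B)/P(B) = (84/121)/(114/121) = 84/114 = 14/19

14/19


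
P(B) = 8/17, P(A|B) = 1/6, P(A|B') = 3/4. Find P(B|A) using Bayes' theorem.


P(A) = P(A|B)P(B) + P(A|B')P(B') = 1/6*8/17 + 3/4*9/17 = 97/204
P(B|A) = P(A|B)P(B)/P(A) = (4/51)/(97/204) = 16/97

16/97


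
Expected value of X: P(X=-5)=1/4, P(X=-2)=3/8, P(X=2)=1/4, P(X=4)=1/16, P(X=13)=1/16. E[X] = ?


E[X] = sum(x * P(x))
= -5*1/4 - 2*3/8 + 2*1/4 + 4*1/16 + 13*1/16
= -7/16

-7/16
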